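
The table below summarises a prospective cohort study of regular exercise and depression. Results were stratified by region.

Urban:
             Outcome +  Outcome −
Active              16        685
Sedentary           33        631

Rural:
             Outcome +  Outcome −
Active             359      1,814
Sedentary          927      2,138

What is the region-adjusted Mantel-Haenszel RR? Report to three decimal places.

RR_MH = Σ(aᵢ·n₀ᵢ/nᵢ) / Σ(cᵢ·n₁ᵢ/nᵢ), with n₁ᵢ = aᵢ+bᵢ (exposed), n₀ᵢ = cᵢ+dᵢ (unexposed), nᵢ = n₁ᵢ+n₀ᵢ.
Stratum 1 (Urban): n₁ = 701, n₀ = 664, n = 1365; a·n₀/n = 16·664/1365 = 7.7832; c·n₁/n = 33·701/1365 = 16.9473
Stratum 2 (Rural): n₁ = 2173, n₀ = 3065, n = 5238; a·n₀/n = 359·3065/5238 = 210.0678; c·n₁/n = 927·2173/5238 = 384.5687
RR_MH = (7.7832 + 210.0678) / (16.9473 + 384.5687) = 217.8509 / 401.5160 = 0.54257

0.543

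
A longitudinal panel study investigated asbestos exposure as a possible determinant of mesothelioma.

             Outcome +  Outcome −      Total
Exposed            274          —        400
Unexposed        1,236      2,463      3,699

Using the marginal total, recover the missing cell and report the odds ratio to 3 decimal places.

4.333

The missing cell is in the exposed row: 400 − 274 = 126.
So a = 274, b = 126, c = 1236, d = 2463.
OR = (a·d)/(b·c) = (274 × 2463) / (126 × 1236) = 674862 / 155736 = 4.33337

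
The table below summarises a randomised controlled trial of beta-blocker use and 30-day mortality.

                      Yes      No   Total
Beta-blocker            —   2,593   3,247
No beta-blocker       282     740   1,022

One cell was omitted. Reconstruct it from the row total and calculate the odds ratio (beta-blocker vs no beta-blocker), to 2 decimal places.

The missing cell is in the exposed row: 3247 − 2593 = 654.
So a = 654, b = 2593, c = 282, d = 740.
OR = (a·d)/(b·c) = (654 × 740) / (2593 × 282) = 483960 / 731226 = 0.66185

0.66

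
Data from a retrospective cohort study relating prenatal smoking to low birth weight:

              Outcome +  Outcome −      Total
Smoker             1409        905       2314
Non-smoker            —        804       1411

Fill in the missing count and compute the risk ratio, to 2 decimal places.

The missing cell is in the unexposed row: 1411 − 804 = 607.
So a = 1409, b = 905, c = 607, d = 804.
RR = [a/(a+b)] / [c/(c+d)] = (1409/2314) / (607/1411) = 0.60890/0.43019 = 1.41542

1.42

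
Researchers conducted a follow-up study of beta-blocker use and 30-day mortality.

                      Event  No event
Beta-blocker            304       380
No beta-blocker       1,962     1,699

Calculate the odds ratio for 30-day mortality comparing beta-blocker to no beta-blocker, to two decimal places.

0.69

Cells: a = 304, b = 380, c = 1962, d = 1699.
OR = (a·d)/(b·c) = (304 × 1699) / (380 × 1962) = 516496 / 745560 = 0.69276
Exposure is associated with lower odds of 30-day mortality (OR = 0.69 < 1).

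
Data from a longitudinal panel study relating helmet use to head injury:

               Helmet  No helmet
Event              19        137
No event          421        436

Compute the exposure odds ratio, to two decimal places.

Reading the table with exposure as columns: a = 19 (Helmet, case), b = 421 (Helmet, non-case), c = 137 (No helmet, case), d = 436.
OR = (a·d)/(b·c) = (19 × 436) / (421 × 137) = 8284 / 57677 = 0.14363
Exposure is associated with lower odds of head injury (OR = 0.14 < 1).

0.14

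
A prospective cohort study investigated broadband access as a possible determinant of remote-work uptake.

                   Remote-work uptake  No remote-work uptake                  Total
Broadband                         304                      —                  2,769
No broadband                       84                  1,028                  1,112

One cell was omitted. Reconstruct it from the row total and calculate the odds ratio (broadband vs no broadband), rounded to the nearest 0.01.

The missing cell is in the exposed row: 2769 − 304 = 2465.
So a = 304, b = 2465, c = 84, d = 1028.
OR = (a·d)/(b·c) = (304 × 1028) / (2465 × 84) = 312512 / 207060 = 1.50928

1.51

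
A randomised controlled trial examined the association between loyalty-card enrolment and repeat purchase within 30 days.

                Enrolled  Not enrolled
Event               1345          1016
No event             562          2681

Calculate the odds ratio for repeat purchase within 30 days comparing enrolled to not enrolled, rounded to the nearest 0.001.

6.315

Reading the table with exposure as columns: a = 1345 (Enrolled, case), b = 562 (Enrolled, non-case), c = 1016 (Not enrolled, case), d = 2681.
OR = (a·d)/(b·c) = (1345 × 2681) / (562 × 1016) = 3605945 / 570992 = 6.31523
The odds of repeat purchase within 30 days are about 6.32 times as high in the enrolled group.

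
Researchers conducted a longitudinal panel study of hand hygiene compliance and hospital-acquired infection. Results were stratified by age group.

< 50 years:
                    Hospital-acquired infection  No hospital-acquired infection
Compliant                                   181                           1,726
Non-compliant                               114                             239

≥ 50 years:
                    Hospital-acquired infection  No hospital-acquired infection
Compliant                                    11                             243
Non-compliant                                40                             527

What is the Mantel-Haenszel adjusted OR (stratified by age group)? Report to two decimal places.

OR_MH = Σ(aᵢdᵢ/nᵢ) / Σ(bᵢcᵢ/nᵢ), where nᵢ is the stratum total.
Stratum 1 (< 50 years): n = 2260; a·d/n = 181·239/2260 = 19.1412; b·c/n = 1726·114/2260 = 87.0637
Stratum 2 (≥ 50 years): n = 821; a·d/n = 11·527/821 = 7.0609; b·c/n = 243·40/821 = 11.8392
OR_MH = (19.1412 + 7.0609) / (87.0637 + 11.8392) = 26.2021 / 98.9029 = 0.26493

0.26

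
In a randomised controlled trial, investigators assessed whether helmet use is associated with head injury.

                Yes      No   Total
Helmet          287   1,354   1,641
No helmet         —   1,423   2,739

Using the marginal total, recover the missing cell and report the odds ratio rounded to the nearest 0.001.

The missing cell is in the unexposed row: 2739 − 1423 = 1316.
So a = 287, b = 1354, c = 1316, d = 1423.
OR = (a·d)/(b·c) = (287 × 1423) / (1354 × 1316) = 408401 / 1781864 = 0.22920

0.229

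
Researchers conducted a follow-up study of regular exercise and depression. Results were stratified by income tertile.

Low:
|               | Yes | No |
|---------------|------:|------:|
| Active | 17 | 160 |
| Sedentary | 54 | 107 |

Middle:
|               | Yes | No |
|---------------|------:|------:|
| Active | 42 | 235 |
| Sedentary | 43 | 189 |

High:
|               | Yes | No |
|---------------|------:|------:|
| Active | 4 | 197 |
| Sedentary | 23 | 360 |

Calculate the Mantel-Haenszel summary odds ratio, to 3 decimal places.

OR_MH = Σ(aᵢdᵢ/nᵢ) / Σ(bᵢcᵢ/nᵢ), where nᵢ is the stratum total.
Stratum 1 (Low): n = 338; a·d/n = 17·107/338 = 5.3817; b·c/n = 160·54/338 = 25.5621
Stratum 2 (Middle): n = 509; a·d/n = 42·189/509 = 15.5953; b·c/n = 235·43/509 = 19.8527
Stratum 3 (High): n = 584; a·d/n = 4·360/584 = 2.4658; b·c/n = 197·23/584 = 7.7586
OR_MH = (5.3817 + 15.5953 + 2.4658) / (25.5621 + 19.8527 + 7.7586) = 23.4427 / 53.1733 = 0.44087

0.441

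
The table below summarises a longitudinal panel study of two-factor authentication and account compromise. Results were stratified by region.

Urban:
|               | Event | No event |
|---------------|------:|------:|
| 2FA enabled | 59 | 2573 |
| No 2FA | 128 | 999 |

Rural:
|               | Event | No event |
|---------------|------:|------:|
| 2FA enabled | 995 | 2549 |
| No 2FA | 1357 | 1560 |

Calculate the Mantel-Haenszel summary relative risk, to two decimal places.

RR_MH = Σ(aᵢ·n₀ᵢ/nᵢ) / Σ(cᵢ·n₁ᵢ/nᵢ), with n₁ᵢ = aᵢ+bᵢ (exposed), n₀ᵢ = cᵢ+dᵢ (unexposed), nᵢ = n₁ᵢ+n₀ᵢ.
Stratum 1 (Urban): n₁ = 2632, n₀ = 1127, n = 3759; a·n₀/n = 59·1127/3759 = 17.6890; c·n₁/n = 128·2632/3759 = 89.6238
Stratum 2 (Rural): n₁ = 3544, n₀ = 2917, n = 6461; a·n₀/n = 995·2917/6461 = 449.2207; c·n₁/n = 1357·3544/6461 = 744.3442
RR_MH = (17.6890 + 449.2207) / (89.6238 + 744.3442) = 466.9097 / 833.9681 = 0.55987

0.56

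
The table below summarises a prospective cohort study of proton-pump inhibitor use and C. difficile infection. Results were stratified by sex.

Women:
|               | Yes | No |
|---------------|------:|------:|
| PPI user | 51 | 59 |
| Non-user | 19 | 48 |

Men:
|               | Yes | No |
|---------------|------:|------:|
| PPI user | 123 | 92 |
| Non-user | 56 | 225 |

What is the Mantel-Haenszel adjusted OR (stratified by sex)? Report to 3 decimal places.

OR_MH = Σ(aᵢdᵢ/nᵢ) / Σ(bᵢcᵢ/nᵢ), where nᵢ is the stratum total.
Stratum 1 (Women): n = 177; a·d/n = 51·48/177 = 13.8305; b·c/n = 59·19/177 = 6.3333
Stratum 2 (Men): n = 496; a·d/n = 123·225/496 = 55.7964; b·c/n = 92·56/496 = 10.3871
OR_MH = (13.8305 + 55.7964) / (6.3333 + 10.3871) = 69.6269 / 16.7204 = 4.16418

4.164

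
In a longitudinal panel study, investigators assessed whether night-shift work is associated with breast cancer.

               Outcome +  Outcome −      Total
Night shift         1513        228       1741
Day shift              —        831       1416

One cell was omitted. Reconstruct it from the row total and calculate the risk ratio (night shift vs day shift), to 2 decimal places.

The missing cell is in the unexposed row: 1416 − 831 = 585.
So a = 1513, b = 228, c = 585, d = 831.
RR = [a/(a+b)] / [c/(c+d)] = (1513/1741) / (585/1416) = 0.86904/0.41314 = 2.10352

2.10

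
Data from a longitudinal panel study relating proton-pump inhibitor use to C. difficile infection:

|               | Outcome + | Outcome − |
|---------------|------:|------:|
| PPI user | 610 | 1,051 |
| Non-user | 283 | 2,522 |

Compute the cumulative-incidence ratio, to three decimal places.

Cells: a = 610, b = 1051, c = 283, d = 2522.
Risk in exposed = 610/1661 = 0.36725; risk in unexposed = 283/2805 = 0.10089.
RR = 0.36725 / 0.10089 = 3.64004
The risk among the exposed is 3.64 times that among the unexposed.

3.640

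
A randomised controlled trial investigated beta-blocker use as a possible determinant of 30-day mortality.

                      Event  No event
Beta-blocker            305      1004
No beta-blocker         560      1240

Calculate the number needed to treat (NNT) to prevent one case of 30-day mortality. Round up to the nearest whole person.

13

Risk in treated group = 305/1309 = 0.23300; risk in control = 560/1800 = 0.31111.
Absolute risk reduction = 0.31111 − 0.23300 = 0.07811
NNT = 1 / ARR = 1 / 0.07811 = 12.803 → round up → 13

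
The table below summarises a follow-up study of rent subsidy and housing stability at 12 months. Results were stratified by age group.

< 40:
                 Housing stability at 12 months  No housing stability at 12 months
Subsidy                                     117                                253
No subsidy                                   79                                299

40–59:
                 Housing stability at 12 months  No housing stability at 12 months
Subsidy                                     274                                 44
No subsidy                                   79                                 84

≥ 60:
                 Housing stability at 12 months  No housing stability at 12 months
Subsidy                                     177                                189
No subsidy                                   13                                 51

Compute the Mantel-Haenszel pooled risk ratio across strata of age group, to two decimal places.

1.74

RR_MH = Σ(aᵢ·n₀ᵢ/nᵢ) / Σ(cᵢ·n₁ᵢ/nᵢ), with n₁ᵢ = aᵢ+bᵢ (exposed), n₀ᵢ = cᵢ+dᵢ (unexposed), nᵢ = n₁ᵢ+n₀ᵢ.
Stratum 1 (< 40): n₁ = 370, n₀ = 378, n = 748; a·n₀/n = 117·378/748 = 59.1257; c·n₁/n = 79·370/748 = 39.0775
Stratum 2 (40–59): n₁ = 318, n₀ = 163, n = 481; a·n₀/n = 274·163/481 = 92.8524; c·n₁/n = 79·318/481 = 52.2287
Stratum 3 (≥ 60): n₁ = 366, n₀ = 64, n = 430; a·n₀/n = 177·64/430 = 26.3442; c·n₁/n = 13·366/430 = 11.0651
RR_MH = (59.1257 + 92.8524 + 26.3442) / (39.0775 + 52.2287 + 11.0651) = 178.3222 / 102.3713 = 1.74192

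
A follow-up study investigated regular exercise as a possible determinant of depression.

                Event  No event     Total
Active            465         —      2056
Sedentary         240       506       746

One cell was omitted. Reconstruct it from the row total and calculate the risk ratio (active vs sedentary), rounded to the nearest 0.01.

0.70

The missing cell is in the exposed row: 2056 − 465 = 1591.
So a = 465, b = 1591, c = 240, d = 506.
RR = [a/(a+b)] / [c/(c+d)] = (465/2056) / (240/746) = 0.22617/0.32172 = 0.70300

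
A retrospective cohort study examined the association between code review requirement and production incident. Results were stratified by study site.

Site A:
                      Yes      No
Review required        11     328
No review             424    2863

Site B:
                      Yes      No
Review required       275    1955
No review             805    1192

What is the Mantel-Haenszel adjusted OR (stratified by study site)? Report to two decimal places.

OR_MH = Σ(aᵢdᵢ/nᵢ) / Σ(bᵢcᵢ/nᵢ), where nᵢ is the stratum total.
Stratum 1 (Site A): n = 3626; a·d/n = 11·2863/3626 = 8.6853; b·c/n = 328·424/3626 = 38.3541
Stratum 2 (Site B): n = 4227; a·d/n = 275·1192/4227 = 77.5491; b·c/n = 1955·805/4227 = 372.3149
OR_MH = (8.6853 + 77.5491) / (38.3541 + 372.3149) = 86.2344 / 410.6690 = 0.20999

0.21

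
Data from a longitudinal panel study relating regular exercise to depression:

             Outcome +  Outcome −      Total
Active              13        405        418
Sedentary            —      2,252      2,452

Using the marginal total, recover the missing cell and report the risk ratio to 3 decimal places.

The missing cell is in the unexposed row: 2452 − 2252 = 200.
So a = 13, b = 405, c = 200, d = 2252.
RR = [a/(a+b)] / [c/(c+d)] = (13/418) / (200/2452) = 0.03110/0.08157 = 0.38129

0.381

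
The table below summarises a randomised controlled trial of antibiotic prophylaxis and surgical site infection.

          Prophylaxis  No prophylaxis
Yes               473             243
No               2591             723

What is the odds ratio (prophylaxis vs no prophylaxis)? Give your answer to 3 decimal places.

0.543

Reading the table with exposure as columns: a = 473 (Prophylaxis, case), b = 2591 (Prophylaxis, non-case), c = 243 (No prophylaxis, case), d = 723.
OR = (a·d)/(b·c) = (473 × 723) / (2591 × 243) = 341979 / 629613 = 0.54316
Exposure is associated with lower odds of surgical site infection (OR = 0.54 < 1).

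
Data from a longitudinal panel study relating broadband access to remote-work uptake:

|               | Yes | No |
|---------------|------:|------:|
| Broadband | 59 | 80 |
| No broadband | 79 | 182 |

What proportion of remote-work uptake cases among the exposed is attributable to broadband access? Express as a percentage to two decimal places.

28.69

Cells: a = 59, b = 80, c = 79, d = 182.
Risk in exposed = 59/139 = 0.42446; risk in unexposed = 79/261 = 0.30268.
RR = 0.42446/0.30268 = 1.40233
AR% = (RR − 1)/RR × 100 = (1.40233 − 1)/1.40233 × 100 = 28.6902%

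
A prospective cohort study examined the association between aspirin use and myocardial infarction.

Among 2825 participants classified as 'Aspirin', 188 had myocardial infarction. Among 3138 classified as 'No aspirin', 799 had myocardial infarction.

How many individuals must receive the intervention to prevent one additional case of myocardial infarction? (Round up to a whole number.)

Risk in treated group = 188/2825 = 0.06655; risk in control = 799/3138 = 0.25462.
Absolute risk reduction = 0.25462 − 0.06655 = 0.18807
NNT = 1 / ARR = 1 / 0.18807 = 5.317 → round up → 6

6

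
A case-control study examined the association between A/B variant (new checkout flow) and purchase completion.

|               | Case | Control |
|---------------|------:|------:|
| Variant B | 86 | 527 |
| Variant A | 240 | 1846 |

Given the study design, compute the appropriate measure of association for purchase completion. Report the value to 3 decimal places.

1.255

Cells: a = 86, b = 527, c = 240, d = 1846.
This is a case-control study: participants were sampled on outcome status, so risks in the source population cannot be estimated directly — relative risk is not valid here. The odds ratio is the appropriate measure.
OR = (a·d)/(b·c) = (86 × 1846) / (527 × 240) = 158756 / 126480 = 1.25519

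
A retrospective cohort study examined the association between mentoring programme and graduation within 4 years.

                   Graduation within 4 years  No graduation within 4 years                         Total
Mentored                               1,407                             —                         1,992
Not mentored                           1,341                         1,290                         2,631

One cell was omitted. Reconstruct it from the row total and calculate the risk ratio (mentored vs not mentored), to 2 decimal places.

1.39

The missing cell is in the exposed row: 1992 − 1407 = 585.
So a = 1407, b = 585, c = 1341, d = 1290.
RR = [a/(a+b)] / [c/(c+d)] = (1407/1992) / (1341/2631) = 0.70633/0.50969 = 1.38579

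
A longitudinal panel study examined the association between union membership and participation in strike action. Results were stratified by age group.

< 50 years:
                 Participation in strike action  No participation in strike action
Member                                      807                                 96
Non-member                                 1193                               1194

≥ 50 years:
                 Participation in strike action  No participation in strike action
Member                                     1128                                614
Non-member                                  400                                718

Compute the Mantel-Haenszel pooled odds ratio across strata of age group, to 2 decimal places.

4.77

OR_MH = Σ(aᵢdᵢ/nᵢ) / Σ(bᵢcᵢ/nᵢ), where nᵢ is the stratum total.
Stratum 1 (< 50 years): n = 3290; a·d/n = 807·1194/3290 = 292.8748; b·c/n = 96·1193/3290 = 34.8109
Stratum 2 (≥ 50 years): n = 2860; a·d/n = 1128·718/2860 = 283.1832; b·c/n = 614·400/2860 = 85.8741
OR_MH = (292.8748 + 283.1832) / (34.8109 + 85.8741) = 576.0580 / 120.6851 = 4.77323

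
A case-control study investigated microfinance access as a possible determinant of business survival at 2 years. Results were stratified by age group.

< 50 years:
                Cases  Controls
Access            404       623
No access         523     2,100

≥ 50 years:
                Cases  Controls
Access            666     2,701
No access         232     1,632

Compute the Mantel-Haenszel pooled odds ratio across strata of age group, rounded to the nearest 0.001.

OR_MH = Σ(aᵢdᵢ/nᵢ) / Σ(bᵢcᵢ/nᵢ), where nᵢ is the stratum total.
Stratum 1 (< 50 years): n = 3650; a·d/n = 404·2100/3650 = 232.4384; b·c/n = 623·523/3650 = 89.2682
Stratum 2 (≥ 50 years): n = 5231; a·d/n = 666·1632/5231 = 207.7828; b·c/n = 2701·232/5231 = 119.7920
OR_MH = (232.4384 + 207.7828) / (89.2682 + 119.7920) = 440.2212 / 209.0602 = 2.10571

2.106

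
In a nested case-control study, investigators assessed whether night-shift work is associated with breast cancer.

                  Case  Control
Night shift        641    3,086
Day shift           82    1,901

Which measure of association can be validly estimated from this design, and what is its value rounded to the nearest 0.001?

Cells: a = 641, b = 3086, c = 82, d = 1901.
This is a nested case-control study: participants were sampled on outcome status, so risks in the source population cannot be estimated directly — relative risk is not valid here. The odds ratio is the appropriate measure.
OR = (a·d)/(b·c) = (641 × 1901) / (3086 × 82) = 1218541 / 253052 = 4.81538

4.815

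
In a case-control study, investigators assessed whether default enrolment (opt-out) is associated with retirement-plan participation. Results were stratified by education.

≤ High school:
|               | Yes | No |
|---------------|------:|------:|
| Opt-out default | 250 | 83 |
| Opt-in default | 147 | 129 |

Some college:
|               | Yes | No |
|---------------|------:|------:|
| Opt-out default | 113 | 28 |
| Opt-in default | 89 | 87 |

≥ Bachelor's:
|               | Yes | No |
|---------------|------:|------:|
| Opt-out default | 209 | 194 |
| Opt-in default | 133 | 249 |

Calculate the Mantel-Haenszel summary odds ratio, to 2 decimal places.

2.47

OR_MH = Σ(aᵢdᵢ/nᵢ) / Σ(bᵢcᵢ/nᵢ), where nᵢ is the stratum total.
Stratum 1 (≤ High school): n = 609; a·d/n = 250·129/609 = 52.9557; b·c/n = 83·147/609 = 20.0345
Stratum 2 (Some college): n = 317; a·d/n = 113·87/317 = 31.0126; b·c/n = 28·89/317 = 7.8612
Stratum 3 (≥ Bachelor's): n = 785; a·d/n = 209·249/785 = 66.2943; b·c/n = 194·133/785 = 32.8688
OR_MH = (52.9557 + 31.0126 + 66.2943) / (20.0345 + 7.8612 + 32.8688) = 150.2626 / 60.7645 = 2.47287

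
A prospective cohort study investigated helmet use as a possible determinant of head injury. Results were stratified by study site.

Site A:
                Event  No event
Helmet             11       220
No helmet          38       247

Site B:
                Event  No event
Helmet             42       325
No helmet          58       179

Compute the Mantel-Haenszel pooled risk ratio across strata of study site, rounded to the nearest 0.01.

0.43

RR_MH = Σ(aᵢ·n₀ᵢ/nᵢ) / Σ(cᵢ·n₁ᵢ/nᵢ), with n₁ᵢ = aᵢ+bᵢ (exposed), n₀ᵢ = cᵢ+dᵢ (unexposed), nᵢ = n₁ᵢ+n₀ᵢ.
Stratum 1 (Site A): n₁ = 231, n₀ = 285, n = 516; a·n₀/n = 11·285/516 = 6.0756; c·n₁/n = 38·231/516 = 17.0116
Stratum 2 (Site B): n₁ = 367, n₀ = 237, n = 604; a·n₀/n = 42·237/604 = 16.4801; c·n₁/n = 58·367/604 = 35.2417
RR_MH = (6.0756 + 16.4801) / (17.0116 + 35.2417) = 22.5557 / 52.2533 = 0.43166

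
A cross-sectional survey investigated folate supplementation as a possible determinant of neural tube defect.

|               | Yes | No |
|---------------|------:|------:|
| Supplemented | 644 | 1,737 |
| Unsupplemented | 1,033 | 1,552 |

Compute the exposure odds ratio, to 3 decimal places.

Cells: a = 644, b = 1737, c = 1033, d = 1552.
OR = (a·d)/(b·c) = (644 × 1552) / (1737 × 1033) = 999488 / 1794321 = 0.55703
Exposure is associated with lower odds of neural tube defect (OR = 0.56 < 1).

0.557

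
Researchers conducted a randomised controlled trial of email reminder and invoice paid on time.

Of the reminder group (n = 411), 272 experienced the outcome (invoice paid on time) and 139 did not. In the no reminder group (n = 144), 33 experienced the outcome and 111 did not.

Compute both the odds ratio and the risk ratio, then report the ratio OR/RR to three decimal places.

2.279

From the description: a = 272, b = 139, c = 33, d = 111.
OR = (272·111)/(139·33) = 30192/4587 = 6.58208
Risk in exposed = 272/411 = 0.66180; risk in unexposed = 33/144 = 0.22917; RR = 2.88786
OR/RR = 6.58208 / 2.88786 = 2.27923
The outcome is not rare, so the OR lies further from 1 than the RR.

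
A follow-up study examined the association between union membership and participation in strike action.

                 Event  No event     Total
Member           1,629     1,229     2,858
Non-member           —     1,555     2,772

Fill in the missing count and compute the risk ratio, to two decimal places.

1.30

The missing cell is in the unexposed row: 2772 − 1555 = 1217.
So a = 1629, b = 1229, c = 1217, d = 1555.
RR = [a/(a+b)] / [c/(c+d)] = (1629/2858) / (1217/2772) = 0.56998/0.43903 = 1.29826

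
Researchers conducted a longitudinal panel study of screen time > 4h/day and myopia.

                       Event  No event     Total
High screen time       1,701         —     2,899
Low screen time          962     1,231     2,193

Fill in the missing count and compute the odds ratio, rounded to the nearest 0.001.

1.817

The missing cell is in the exposed row: 2899 − 1701 = 1198.
So a = 1701, b = 1198, c = 962, d = 1231.
OR = (a·d)/(b·c) = (1701 × 1231) / (1198 × 962) = 2093931 / 1152476 = 1.81690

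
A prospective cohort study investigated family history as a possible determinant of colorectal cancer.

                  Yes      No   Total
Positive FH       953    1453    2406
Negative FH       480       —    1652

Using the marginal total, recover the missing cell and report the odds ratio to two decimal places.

1.60

The missing cell is in the unexposed row: 1652 − 480 = 1172.
So a = 953, b = 1453, c = 480, d = 1172.
OR = (a·d)/(b·c) = (953 × 1172) / (1453 × 480) = 1116916 / 697440 = 1.60145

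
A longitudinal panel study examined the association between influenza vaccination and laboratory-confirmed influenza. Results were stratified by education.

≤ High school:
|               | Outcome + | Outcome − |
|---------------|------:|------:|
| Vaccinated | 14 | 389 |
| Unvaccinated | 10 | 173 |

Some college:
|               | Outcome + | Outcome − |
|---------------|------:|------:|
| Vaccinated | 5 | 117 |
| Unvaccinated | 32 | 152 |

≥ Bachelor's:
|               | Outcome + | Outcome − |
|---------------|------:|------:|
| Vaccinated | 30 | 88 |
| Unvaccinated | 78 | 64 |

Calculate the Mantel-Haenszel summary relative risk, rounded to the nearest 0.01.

0.43

RR_MH = Σ(aᵢ·n₀ᵢ/nᵢ) / Σ(cᵢ·n₁ᵢ/nᵢ), with n₁ᵢ = aᵢ+bᵢ (exposed), n₀ᵢ = cᵢ+dᵢ (unexposed), nᵢ = n₁ᵢ+n₀ᵢ.
Stratum 1 (≤ High school): n₁ = 403, n₀ = 183, n = 586; a·n₀/n = 14·183/586 = 4.3720; c·n₁/n = 10·403/586 = 6.8771
Stratum 2 (Some college): n₁ = 122, n₀ = 184, n = 306; a·n₀/n = 5·184/306 = 3.0065; c·n₁/n = 32·122/306 = 12.7582
Stratum 3 (≥ Bachelor's): n₁ = 118, n₀ = 142, n = 260; a·n₀/n = 30·142/260 = 16.3846; c·n₁/n = 78·118/260 = 35.4000
RR_MH = (4.3720 + 3.0065 + 16.3846) / (6.8771 + 12.7582 + 35.4000) = 23.7632 / 55.0353 = 0.43178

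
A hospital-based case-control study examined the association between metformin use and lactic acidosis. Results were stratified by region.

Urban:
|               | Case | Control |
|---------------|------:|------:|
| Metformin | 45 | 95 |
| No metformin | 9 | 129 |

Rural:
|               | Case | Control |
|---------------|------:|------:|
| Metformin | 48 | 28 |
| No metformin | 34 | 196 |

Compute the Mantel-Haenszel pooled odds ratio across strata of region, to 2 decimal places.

8.34

OR_MH = Σ(aᵢdᵢ/nᵢ) / Σ(bᵢcᵢ/nᵢ), where nᵢ is the stratum total.
Stratum 1 (Urban): n = 278; a·d/n = 45·129/278 = 20.8813; b·c/n = 95·9/278 = 3.0755
Stratum 2 (Rural): n = 306; a·d/n = 48·196/306 = 30.7451; b·c/n = 28·34/306 = 3.1111
OR_MH = (20.8813 + 30.7451) / (3.0755 + 3.1111) = 51.6264 / 6.1867 = 8.34480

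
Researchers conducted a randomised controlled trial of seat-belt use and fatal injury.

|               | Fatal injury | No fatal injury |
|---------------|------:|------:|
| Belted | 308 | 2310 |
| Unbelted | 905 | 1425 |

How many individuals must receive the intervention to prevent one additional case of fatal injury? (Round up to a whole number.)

4

Risk in treated group = 308/2618 = 0.11765; risk in control = 905/2330 = 0.38841.
Absolute risk reduction = 0.38841 − 0.11765 = 0.27076
NNT = 1 / ARR = 1 / 0.27076 = 3.693 → round up → 4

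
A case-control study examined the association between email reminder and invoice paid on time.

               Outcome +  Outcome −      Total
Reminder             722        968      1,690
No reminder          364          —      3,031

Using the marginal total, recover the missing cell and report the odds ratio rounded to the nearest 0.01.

The missing cell is in the unexposed row: 3031 − 364 = 2667.
So a = 722, b = 968, c = 364, d = 2667.
OR = (a·d)/(b·c) = (722 × 2667) / (968 × 364) = 1925574 / 352352 = 5.46492

5.46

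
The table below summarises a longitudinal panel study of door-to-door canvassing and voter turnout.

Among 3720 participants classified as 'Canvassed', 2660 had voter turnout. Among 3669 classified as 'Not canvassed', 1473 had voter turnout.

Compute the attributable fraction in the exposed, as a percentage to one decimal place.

43.9

From the description: a = 2660, b = 1060, c = 1473, d = 2196.
Risk in exposed = 2660/3720 = 0.71505; risk in unexposed = 1473/3669 = 0.40147.
RR = 0.71505/0.40147 = 1.78108
AR% = (RR − 1)/RR × 100 = (1.78108 − 1)/1.78108 × 100 = 43.8543%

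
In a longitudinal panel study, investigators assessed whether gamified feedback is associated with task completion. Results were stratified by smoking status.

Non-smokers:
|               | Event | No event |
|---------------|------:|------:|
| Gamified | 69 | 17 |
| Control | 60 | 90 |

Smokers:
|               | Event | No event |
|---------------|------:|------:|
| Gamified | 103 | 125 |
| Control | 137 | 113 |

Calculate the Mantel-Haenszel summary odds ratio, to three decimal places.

1.262

OR_MH = Σ(aᵢdᵢ/nᵢ) / Σ(bᵢcᵢ/nᵢ), where nᵢ is the stratum total.
Stratum 1 (Non-smokers): n = 236; a·d/n = 69·90/236 = 26.3136; b·c/n = 17·60/236 = 4.3220
Stratum 2 (Smokers): n = 478; a·d/n = 103·113/478 = 24.3494; b·c/n = 125·137/478 = 35.8264
OR_MH = (26.3136 + 24.3494) / (4.3220 + 35.8264) = 50.6629 / 40.1484 = 1.26189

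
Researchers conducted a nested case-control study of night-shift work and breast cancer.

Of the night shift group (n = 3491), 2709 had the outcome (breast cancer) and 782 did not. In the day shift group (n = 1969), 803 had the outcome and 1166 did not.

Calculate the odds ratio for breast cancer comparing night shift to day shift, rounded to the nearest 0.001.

From the description: a = 2709, b = 782, c = 803, d = 1166.
OR = (a·d)/(b·c) = (2709 × 1166) / (782 × 803) = 3158694 / 627946 = 5.03020
The odds of breast cancer are about 5.03 times as high in the night shift group.

5.030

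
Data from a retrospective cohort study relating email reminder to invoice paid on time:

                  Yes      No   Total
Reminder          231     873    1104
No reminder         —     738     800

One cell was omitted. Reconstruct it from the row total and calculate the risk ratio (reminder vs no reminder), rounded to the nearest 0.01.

2.70

The missing cell is in the unexposed row: 800 − 738 = 62.
So a = 231, b = 873, c = 62, d = 738.
RR = [a/(a+b)] / [c/(c+d)] = (231/1104) / (62/800) = 0.20924/0.07750 = 2.69986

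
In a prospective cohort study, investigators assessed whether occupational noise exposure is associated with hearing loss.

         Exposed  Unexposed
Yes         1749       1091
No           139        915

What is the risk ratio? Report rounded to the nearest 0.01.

Reading the table with exposure as columns: a = 1749 (Exposed, case), b = 139 (Exposed, non-case), c = 1091 (Unexposed, case), d = 915.
Risk in exposed = 1749/1888 = 0.92638; risk in unexposed = 1091/2006 = 0.54387.
RR = 0.92638 / 0.54387 = 1.70331
The risk among the exposed is 1.70 times that among the unexposed.

1.70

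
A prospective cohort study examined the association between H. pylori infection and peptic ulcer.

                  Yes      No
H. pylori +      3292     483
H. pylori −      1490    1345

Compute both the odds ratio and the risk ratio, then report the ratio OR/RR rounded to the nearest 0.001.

Cells: a = 3292, b = 483, c = 1490, d = 1345.
OR = (3292·1345)/(483·1490) = 4427740/719670 = 6.15246
Risk in exposed = 3292/3775 = 0.87205; risk in unexposed = 1490/2835 = 0.52557; RR = 1.65924
OR/RR = 6.15246 / 1.65924 = 3.70799
The outcome is not rare, so the OR lies further from 1 than the RR.

3.708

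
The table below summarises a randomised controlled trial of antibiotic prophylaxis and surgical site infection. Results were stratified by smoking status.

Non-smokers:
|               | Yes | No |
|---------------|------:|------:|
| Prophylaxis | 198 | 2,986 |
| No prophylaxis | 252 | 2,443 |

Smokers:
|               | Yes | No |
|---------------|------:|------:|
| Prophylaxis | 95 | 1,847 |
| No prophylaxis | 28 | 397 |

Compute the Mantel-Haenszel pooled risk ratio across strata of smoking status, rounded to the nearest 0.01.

0.68

RR_MH = Σ(aᵢ·n₀ᵢ/nᵢ) / Σ(cᵢ·n₁ᵢ/nᵢ), with n₁ᵢ = aᵢ+bᵢ (exposed), n₀ᵢ = cᵢ+dᵢ (unexposed), nᵢ = n₁ᵢ+n₀ᵢ.
Stratum 1 (Non-smokers): n₁ = 3184, n₀ = 2695, n = 5879; a·n₀/n = 198·2695/5879 = 90.7654; c·n₁/n = 252·3184/5879 = 136.4804
Stratum 2 (Smokers): n₁ = 1942, n₀ = 425, n = 2367; a·n₀/n = 95·425/2367 = 17.0575; c·n₁/n = 28·1942/2367 = 22.9725
RR_MH = (90.7654 + 17.0575) / (136.4804 + 22.9725) = 107.8229 / 159.4529 = 0.67621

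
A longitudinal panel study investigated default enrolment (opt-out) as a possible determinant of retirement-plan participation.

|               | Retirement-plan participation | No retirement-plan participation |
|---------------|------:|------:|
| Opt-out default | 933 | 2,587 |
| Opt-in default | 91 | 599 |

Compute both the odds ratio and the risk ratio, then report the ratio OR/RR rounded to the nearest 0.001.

Cells: a = 933, b = 2587, c = 91, d = 599.
OR = (933·599)/(2587·91) = 558867/235417 = 2.37394
Risk in exposed = 933/3520 = 0.26506; risk in unexposed = 91/690 = 0.13188; RR = 2.00977
OR/RR = 2.37394 / 2.00977 = 1.18120
The outcome is not rare, so the OR lies further from 1 than the RR.

1.181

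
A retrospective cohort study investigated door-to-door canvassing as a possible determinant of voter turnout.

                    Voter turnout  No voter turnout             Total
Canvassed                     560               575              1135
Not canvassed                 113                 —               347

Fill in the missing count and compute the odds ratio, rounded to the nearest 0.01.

The missing cell is in the unexposed row: 347 − 113 = 234.
So a = 560, b = 575, c = 113, d = 234.
OR = (a·d)/(b·c) = (560 × 234) / (575 × 113) = 131040 / 64975 = 2.01678

2.02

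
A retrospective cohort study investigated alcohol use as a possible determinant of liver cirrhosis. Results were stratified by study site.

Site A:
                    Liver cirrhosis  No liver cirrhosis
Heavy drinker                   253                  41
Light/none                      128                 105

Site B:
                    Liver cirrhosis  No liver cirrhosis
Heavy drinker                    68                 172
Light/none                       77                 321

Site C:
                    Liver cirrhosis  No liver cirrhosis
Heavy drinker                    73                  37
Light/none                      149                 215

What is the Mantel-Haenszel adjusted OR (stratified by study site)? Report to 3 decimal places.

2.780

OR_MH = Σ(aᵢdᵢ/nᵢ) / Σ(bᵢcᵢ/nᵢ), where nᵢ is the stratum total.
Stratum 1 (Site A): n = 527; a·d/n = 253·105/527 = 50.4080; b·c/n = 41·128/527 = 9.9583
Stratum 2 (Site B): n = 638; a·d/n = 68·321/638 = 34.2132; b·c/n = 172·77/638 = 20.7586
Stratum 3 (Site C): n = 474; a·d/n = 73·215/474 = 33.1118; b·c/n = 37·149/474 = 11.6308
OR_MH = (50.4080 + 34.2132 + 33.1118) / (9.9583 + 20.7586 + 11.6308) = 117.7330 / 42.3477 = 2.78015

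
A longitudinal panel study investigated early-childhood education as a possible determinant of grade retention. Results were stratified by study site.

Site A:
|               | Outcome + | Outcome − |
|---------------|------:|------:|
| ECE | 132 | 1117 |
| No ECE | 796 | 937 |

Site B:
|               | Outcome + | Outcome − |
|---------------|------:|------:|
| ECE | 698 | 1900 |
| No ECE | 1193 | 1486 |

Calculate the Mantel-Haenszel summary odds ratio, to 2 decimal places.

0.33

OR_MH = Σ(aᵢdᵢ/nᵢ) / Σ(bᵢcᵢ/nᵢ), where nᵢ is the stratum total.
Stratum 1 (Site A): n = 2982; a·d/n = 132·937/2982 = 41.4769; b·c/n = 1117·796/2982 = 298.1663
Stratum 2 (Site B): n = 5277; a·d/n = 698·1486/5277 = 196.5564; b·c/n = 1900·1193/5277 = 429.5433
OR_MH = (41.4769 + 196.5564) / (298.1663 + 429.5433) = 238.0332 / 727.7096 = 0.32710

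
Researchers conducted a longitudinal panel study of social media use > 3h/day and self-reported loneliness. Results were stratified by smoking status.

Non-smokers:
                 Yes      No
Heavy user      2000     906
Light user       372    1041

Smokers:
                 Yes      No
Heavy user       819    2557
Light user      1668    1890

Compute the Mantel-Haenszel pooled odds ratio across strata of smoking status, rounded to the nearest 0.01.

OR_MH = Σ(aᵢdᵢ/nᵢ) / Σ(bᵢcᵢ/nᵢ), where nᵢ is the stratum total.
Stratum 1 (Non-smokers): n = 4319; a·d/n = 2000·1041/4319 = 482.0560; b·c/n = 906·372/4319 = 78.0347
Stratum 2 (Smokers): n = 6934; a·d/n = 819·1890/6934 = 223.2348; b·c/n = 2557·1668/6934 = 615.0960
OR_MH = (482.0560 + 223.2348) / (78.0347 + 615.0960) = 705.2908 / 693.1308 = 1.01754

1.02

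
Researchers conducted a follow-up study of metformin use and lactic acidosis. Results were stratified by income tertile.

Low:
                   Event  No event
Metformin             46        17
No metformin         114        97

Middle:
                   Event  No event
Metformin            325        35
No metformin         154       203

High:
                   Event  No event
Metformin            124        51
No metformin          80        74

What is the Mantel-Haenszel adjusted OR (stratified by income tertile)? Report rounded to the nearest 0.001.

OR_MH = Σ(aᵢdᵢ/nᵢ) / Σ(bᵢcᵢ/nᵢ), where nᵢ is the stratum total.
Stratum 1 (Low): n = 274; a·d/n = 46·97/274 = 16.2847; b·c/n = 17·114/274 = 7.0730
Stratum 2 (Middle): n = 717; a·d/n = 325·203/717 = 92.0153; b·c/n = 35·154/717 = 7.5174
Stratum 3 (High): n = 329; a·d/n = 124·74/329 = 27.8906; b·c/n = 51·80/329 = 12.4012
OR_MH = (16.2847 + 92.0153 + 27.8906) / (7.0730 + 7.5174 + 12.4012) = 136.1906 / 26.9916 = 5.04566

5.046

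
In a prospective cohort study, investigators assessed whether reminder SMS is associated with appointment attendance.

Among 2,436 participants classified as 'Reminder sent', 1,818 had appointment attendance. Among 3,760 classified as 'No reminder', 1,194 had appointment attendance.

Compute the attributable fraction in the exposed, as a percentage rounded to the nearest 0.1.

57.4

From the description: a = 1818, b = 618, c = 1194, d = 2566.
Risk in exposed = 1818/2436 = 0.74631; risk in unexposed = 1194/3760 = 0.31755.
RR = 0.74631/0.31755 = 2.35017
AR% = (RR − 1)/RR × 100 = (2.35017 − 1)/2.35017 × 100 = 57.4500%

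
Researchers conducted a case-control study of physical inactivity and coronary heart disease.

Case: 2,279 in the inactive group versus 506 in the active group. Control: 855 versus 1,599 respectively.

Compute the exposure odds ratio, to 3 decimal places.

From the description: a = 2279, b = 855, c = 506, d = 1599.
OR = (a·d)/(b·c) = (2279 × 1599) / (855 × 506) = 3644121 / 432630 = 8.42318
The odds of coronary heart disease are about 8.42 times as high in the inactive group.

8.423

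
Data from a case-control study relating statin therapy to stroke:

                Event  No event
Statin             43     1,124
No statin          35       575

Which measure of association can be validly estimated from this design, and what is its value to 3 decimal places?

0.628

Cells: a = 43, b = 1124, c = 35, d = 575.
This is a case-control study: participants were sampled on outcome status, so risks in the source population cannot be estimated directly — relative risk is not valid here. The odds ratio is the appropriate measure.
OR = (a·d)/(b·c) = (43 × 575) / (1124 × 35) = 24725 / 39340 = 0.62850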